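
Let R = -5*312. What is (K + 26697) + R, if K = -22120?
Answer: 3017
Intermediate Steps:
R = -1560
(K + 26697) + R = (-22120 + 26697) - 1560 = 4577 - 1560 = 3017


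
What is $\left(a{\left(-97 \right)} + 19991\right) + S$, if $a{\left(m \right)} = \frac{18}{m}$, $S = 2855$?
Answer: $\frac{2216044}{97} \approx 22846.0$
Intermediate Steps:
$\left(a{\left(-97 \right)} + 19991\right) + S = \left(\frac{18}{-97} + 19991\right) + 2855 = \left(18 \left(- \frac{1}{97}\right) + 19991\right) + 2855 = \left(- \frac{18}{97} + 19991\right) + 2855 = \frac{1939109}{97} + 2855 = \frac{2216044}{97}$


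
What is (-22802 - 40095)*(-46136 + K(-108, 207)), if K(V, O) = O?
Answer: 2888796313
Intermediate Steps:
(-22802 - 40095)*(-46136 + K(-108, 207)) = (-22802 - 40095)*(-46136 + 207) = -62897*(-45929) = 2888796313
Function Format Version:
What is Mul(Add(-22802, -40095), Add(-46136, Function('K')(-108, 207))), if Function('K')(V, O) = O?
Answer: 2888796313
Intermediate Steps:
Mul(Add(-22802, -40095), Add(-46136, Function('K')(-108, 207))) = Mul(Add(-22802, -40095), Add(-46136, 207)) = Mul(-62897, -45929) = 2888796313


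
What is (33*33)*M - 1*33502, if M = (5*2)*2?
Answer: -11722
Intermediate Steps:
M = 20 (M = 10*2 = 20)
(33*33)*M - 1*33502 = (33*33)*20 - 1*33502 = 1089*20 - 33502 = 21780 - 33502 = -11722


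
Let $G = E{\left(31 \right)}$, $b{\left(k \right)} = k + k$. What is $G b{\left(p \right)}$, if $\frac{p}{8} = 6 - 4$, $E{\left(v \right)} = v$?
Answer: $992$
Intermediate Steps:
$p = 16$ ($p = 8 \left(6 - 4\right) = 8 \cdot 2 = 16$)
$b{\left(k \right)} = 2 k$
$G = 31$
$G b{\left(p \right)} = 31 \cdot 2 \cdot 16 = 31 \cdot 32 = 992$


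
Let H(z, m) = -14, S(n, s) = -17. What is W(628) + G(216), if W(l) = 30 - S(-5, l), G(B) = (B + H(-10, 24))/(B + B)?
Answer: 10253/216 ≈ 47.468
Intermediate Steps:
G(B) = (-14 + B)/(2*B) (G(B) = (B - 14)/(B + B) = (-14 + B)/((2*B)) = (-14 + B)*(1/(2*B)) = (-14 + B)/(2*B))
W(l) = 47 (W(l) = 30 - 1*(-17) = 30 + 17 = 47)
W(628) + G(216) = 47 + (½)*(-14 + 216)/216 = 47 + (½)*(1/216)*202 = 47 + 101/216 = 10253/216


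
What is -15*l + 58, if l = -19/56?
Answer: 3533/56 ≈ 63.089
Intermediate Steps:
l = -19/56 (l = -19*1/56 = -19/56 ≈ -0.33929)
-15*l + 58 = -15*(-19/56) + 58 = 285/56 + 58 = 3533/56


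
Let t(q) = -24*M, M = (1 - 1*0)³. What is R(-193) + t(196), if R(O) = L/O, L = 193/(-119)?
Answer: -2855/119 ≈ -23.992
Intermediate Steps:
L = -193/119 (L = 193*(-1/119) = -193/119 ≈ -1.6218)
M = 1 (M = (1 + 0)³ = 1³ = 1)
t(q) = -24 (t(q) = -24*1 = -24)
R(O) = -193/(119*O)
R(-193) + t(196) = -193/119/(-193) - 24 = -193/119*(-1/193) - 24 = 1/119 - 24 = -2855/119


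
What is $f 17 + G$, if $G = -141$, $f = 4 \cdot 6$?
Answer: $267$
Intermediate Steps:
$f = 24$
$f 17 + G = 24 \cdot 17 - 141 = 408 - 141 = 267$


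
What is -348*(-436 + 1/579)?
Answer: 29283388/193 ≈ 1.5173e+5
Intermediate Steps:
-348*(-436 + 1/579) = -348*(-252443/579) = 29283388/193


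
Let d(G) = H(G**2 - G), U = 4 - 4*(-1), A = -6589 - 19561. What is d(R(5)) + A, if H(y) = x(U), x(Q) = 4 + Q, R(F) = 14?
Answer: -26138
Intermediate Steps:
A = -26150
U = 8 (U = 4 + 4 = 8)
H(y) = 12 (H(y) = 4 + 8 = 12)
d(G) = 12
d(R(5)) + A = 12 - 26150 = -26138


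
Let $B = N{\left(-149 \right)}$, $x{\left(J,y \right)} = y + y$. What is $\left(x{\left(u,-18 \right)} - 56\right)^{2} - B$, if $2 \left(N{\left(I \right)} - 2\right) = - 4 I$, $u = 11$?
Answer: $8164$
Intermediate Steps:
$N{\left(I \right)} = 2 - 2 I$ ($N{\left(I \right)} = 2 + \frac{\left(-4\right) I}{2} = 2 - 2 I$)
$x{\left(J,y \right)} = 2 y$
$B = 300$ ($B = 2 - -298 = 2 + 298 = 300$)
$\left(x{\left(u,-18 \right)} - 56\right)^{2} - B = \left(2 \left(-18\right) - 56\right)^{2} - 300 = \left(-36 - 56\right)^{2} - 300 = \left(-92\right)^{2} - 300 = 8464 - 300 = 8164$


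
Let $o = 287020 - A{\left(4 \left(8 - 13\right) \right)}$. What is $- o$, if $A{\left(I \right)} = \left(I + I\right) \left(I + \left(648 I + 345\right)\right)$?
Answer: $218380$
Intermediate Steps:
$A{\left(I \right)} = 2 I \left(345 + 649 I\right)$ ($A{\left(I \right)} = 2 I \left(I + \left(345 + 648 I\right)\right) = 2 I \left(345 + 649 I\right)$)
$o = -218380$ ($o = 287020 - 2 \cdot 4 \left(8 - 13\right) \left(345 + 649 \cdot 4 \left(8 - 13\right)\right) = 287020 - 2 \cdot 4 \left(-5\right) \left(345 + 649 \cdot 4 \left(-5\right)\right) = 287020 - 2 \left(-20\right) \left(345 + 649 \left(-20\right)\right) = 287020 - 2 \left(-20\right) \left(345 - 12980\right) = 287020 - 2 \left(-20\right) \left(-12635\right) = 287020 - 505400 = -218380$)
$- o = \left(-1\right) \left(-218380\right) = 218380$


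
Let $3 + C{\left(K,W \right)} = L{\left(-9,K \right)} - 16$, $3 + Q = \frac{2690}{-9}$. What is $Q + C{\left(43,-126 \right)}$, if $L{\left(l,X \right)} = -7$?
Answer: $- \frac{2951}{9} \approx -327.89$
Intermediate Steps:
$Q = - \frac{2717}{9}$ ($Q = -3 + \frac{2690}{-9} = -3 + 2690 \left(- \frac{1}{9}\right) = -3 - \frac{2690}{9} = - \frac{2717}{9} \approx -301.89$)
$C{\left(K,W \right)} = -26$ ($C{\left(K,W \right)} = -3 - 23 = -26$)
$Q + C{\left(43,-126 \right)} = - \frac{2717}{9} - 26 = - \frac{2951}{9}$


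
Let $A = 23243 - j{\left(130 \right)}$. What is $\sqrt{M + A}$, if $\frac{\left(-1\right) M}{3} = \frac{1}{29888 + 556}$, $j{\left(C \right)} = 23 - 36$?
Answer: $\frac{\sqrt{598736787319}}{5074} \approx 152.5$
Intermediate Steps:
$j{\left(C \right)} = -13$
$M = - \frac{1}{10148}$ ($M = - \frac{3}{29888 + 556} = - \frac{3}{30444} = \left(-3\right) \frac{1}{30444} = - \frac{1}{10148} \approx -9.8542 \cdot 10^{-5}$)
$A = 23256$ ($A = 23243 - -13 = 23243 + 13 = 23256$)
$\sqrt{M + A} = \sqrt{- \frac{1}{10148} + 23256} = \sqrt{\frac{236001887}{10148}} = \frac{\sqrt{598736787319}}{5074}$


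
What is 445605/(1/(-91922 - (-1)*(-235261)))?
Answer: -145794380715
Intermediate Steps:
445605/(1/(-91922 - (-1)*(-235261))) = 445605/(1/(-91922 - 1*235261)) = 445605/(1/(-91922 - 235261)) = 445605/(1/(-327183)) = 445605/(-1/327183) = 445605*(-327183) = -145794380715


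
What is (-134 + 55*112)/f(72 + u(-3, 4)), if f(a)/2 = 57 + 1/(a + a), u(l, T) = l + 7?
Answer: 457976/8665 ≈ 52.854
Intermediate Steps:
u(l, T) = 7 + l
f(a) = 114 + 1/a (f(a) = 2*(57 + 1/(a + a)) = 2*(57 + 1/(2*a)) = 114 + 1/a)
(-134 + 55*112)/f(72 + u(-3, 4)) = (-134 + 55*112)/(114 + 1/(72 + (7 - 3))) = (-134 + 6160)/(114 + 1/(72 + 4)) = 6026/(114 + 1/76) = 6026/(8665/76) = 6026*(76/8665) = 457976/8665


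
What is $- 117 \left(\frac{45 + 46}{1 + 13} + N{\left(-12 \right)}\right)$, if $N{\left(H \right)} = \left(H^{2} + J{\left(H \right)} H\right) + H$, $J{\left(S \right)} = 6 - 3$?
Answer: $- \frac{23985}{2} \approx -11993.0$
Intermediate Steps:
$J{\left(S \right)} = 3$ ($J{\left(S \right)} = 6 - 3 = 3$)
$N{\left(H \right)} = H^{2} + 4 H$ ($N{\left(H \right)} = \left(H^{2} + 3 H\right) + H = H^{2} + 4 H$)
$- 117 \left(\frac{45 + 46}{1 + 13} + N{\left(-12 \right)}\right) = - 117 \left(\frac{45 + 46}{1 + 13} - 12 \left(4 - 12\right)\right) = - 117 \left(\frac{91}{14} - -96\right) = - 117 \left(91 \cdot \frac{1}{14} + 96\right) = - 117 \left(\frac{13}{2} + 96\right) = \left(-117\right) \frac{205}{2} = - \frac{23985}{2}$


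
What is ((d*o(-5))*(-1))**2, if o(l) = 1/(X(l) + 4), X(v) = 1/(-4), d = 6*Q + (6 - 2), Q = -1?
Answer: 64/225 ≈ 0.28444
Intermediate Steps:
d = -2 (d = 6*(-1) + (6 - 2) = -6 + 4 = -2)
X(v) = -1/4
o(l) = 4/15 (o(l) = 1/(-1/4 + 4) = 1/(15/4) = 4/15)
((d*o(-5))*(-1))**2 = (-2*4/15*(-1))**2 = (-8/15*(-1))**2 = (8/15)**2 = 64/225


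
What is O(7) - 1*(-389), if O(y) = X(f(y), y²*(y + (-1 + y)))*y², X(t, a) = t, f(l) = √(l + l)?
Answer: 389 + 49*√14 ≈ 572.34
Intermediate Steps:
f(l) = √2*√l (f(l) = √(2*l) = √2*√l)
O(y) = √2*y^(5/2) (O(y) = (√2*√y)*y² = √2*y^(5/2))
O(7) - 1*(-389) = √2*7^(5/2) - 1*(-389) = √2*(49*√7) + 389 = 49*√14 + 389 = 389 + 49*√14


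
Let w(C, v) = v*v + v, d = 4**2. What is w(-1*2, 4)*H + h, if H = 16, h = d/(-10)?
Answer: 1592/5 ≈ 318.40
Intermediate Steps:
d = 16
w(C, v) = v + v**2 (w(C, v) = v**2 + v = v + v**2)
h = -8/5 (h = 16/(-10) = 16*(-1/10) = -8/5 ≈ -1.6000)
w(-1*2, 4)*H + h = (4*(1 + 4))*16 - 8/5 = (4*5)*16 - 8/5 = 20*16 - 8/5 = 320 - 8/5 = 1592/5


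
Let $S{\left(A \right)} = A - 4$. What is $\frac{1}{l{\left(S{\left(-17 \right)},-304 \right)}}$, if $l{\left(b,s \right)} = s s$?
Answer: $\frac{1}{92416} \approx 1.0821 \cdot 10^{-5}$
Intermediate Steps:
$S{\left(A \right)} = -4 + A$ ($S{\left(A \right)} = A - 4 = -4 + A$)
$l{\left(b,s \right)} = s^{2}$
$\frac{1}{l{\left(S{\left(-17 \right)},-304 \right)}} = \frac{1}{\left(-304\right)^{2}} = \frac{1}{92416}$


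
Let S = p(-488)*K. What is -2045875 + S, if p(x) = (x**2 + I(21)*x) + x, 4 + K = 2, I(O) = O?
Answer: -2500691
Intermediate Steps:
K = -2 (K = -4 + 2 = -2)
p(x) = x**2 + 22*x (p(x) = (x**2 + 21*x) + x = x**2 + 22*x)
S = -454816 (S = -488*(22 - 488)*(-2) = -488*(-466)*(-2) = 227408*(-2) = -454816)
-2045875 + S = -2045875 - 454816 = -2500691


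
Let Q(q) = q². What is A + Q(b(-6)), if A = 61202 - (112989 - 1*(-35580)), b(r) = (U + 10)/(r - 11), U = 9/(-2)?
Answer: -100996131/1156 ≈ -87367.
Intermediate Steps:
U = -9/2 (U = 9*(-½) = -9/2 ≈ -4.5000)
b(r) = 11/(2*(-11 + r)) (b(r) = (-9/2 + 10)/(r - 11) = 11/(2*(-11 + r)))
A = -87367 (A = 61202 - (112989 + 35580) = 61202 - 1*148569 = 61202 - 148569 = -87367)
A + Q(b(-6)) = -87367 + (11/(2*(-11 - 6)))² = -87367 + ((11/2)/(-17))² = -87367 + ((11/2)*(-1/17))² = -87367 + (-11/34)² = -87367 + 121/1156 = -100996131/1156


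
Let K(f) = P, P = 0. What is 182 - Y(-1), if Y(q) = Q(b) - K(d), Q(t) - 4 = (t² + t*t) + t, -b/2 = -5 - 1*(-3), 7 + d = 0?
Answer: 142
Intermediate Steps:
d = -7 (d = -7 + 0 = -7)
b = 4 (b = -2*(-5 - 1*(-3)) = -2*(-5 + 3) = -2*(-2) = 4)
K(f) = 0
Q(t) = 4 + t + 2*t² (Q(t) = 4 + ((t² + t*t) + t) = 4 + ((t² + t²) + t) = 4 + (2*t² + t) = 4 + (t + 2*t²) = 4 + t + 2*t²)
Y(q) = 40 (Y(q) = (4 + 4 + 2*4²) - 1*0 = (4 + 4 + 2*16) + 0 = (4 + 4 + 32) + 0 = 40 + 0 = 40)
182 - Y(-1) = 182 - 1*40 = 182 - 40 = 142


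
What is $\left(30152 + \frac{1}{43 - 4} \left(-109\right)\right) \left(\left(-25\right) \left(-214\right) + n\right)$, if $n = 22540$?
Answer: $\frac{32793591910}{39} \approx 8.4086 \cdot 10^{8}$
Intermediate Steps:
$\left(30152 + \frac{1}{43 - 4} \left(-109\right)\right) \left(\left(-25\right) \left(-214\right) + n\right) = \left(30152 + \frac{1}{43 - 4} \left(-109\right)\right) \left(\left(-25\right) \left(-214\right) + 22540\right) = \left(30152 + \frac{1}{39} \left(-109\right)\right) \left(5350 + 22540\right) = \left(30152 + \frac{1}{39} \left(-109\right)\right) 27890 = \left(30152 - \frac{109}{39}\right) 27890 = \frac{1175819}{39} \cdot 27890 = \frac{32793591910}{39}$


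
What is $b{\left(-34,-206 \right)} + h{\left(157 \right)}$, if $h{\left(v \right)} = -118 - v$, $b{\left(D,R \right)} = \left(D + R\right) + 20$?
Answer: $-495$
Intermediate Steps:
$b{\left(D,R \right)} = 20 + D + R$
$b{\left(-34,-206 \right)} + h{\left(157 \right)} = \left(20 - 34 - 206\right) - 275 = -220 - 275 = -495$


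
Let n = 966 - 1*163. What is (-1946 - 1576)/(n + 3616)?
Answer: -1174/1473 ≈ -0.79701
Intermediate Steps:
n = 803 (n = 966 - 163 = 803)
(-1946 - 1576)/(n + 3616) = (-1946 - 1576)/(803 + 3616) = -3522/4419 = -3522*1/4419 = -1174/1473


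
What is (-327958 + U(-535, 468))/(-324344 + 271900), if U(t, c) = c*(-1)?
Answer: 23459/3746 ≈ 6.2624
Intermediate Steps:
U(t, c) = -c
(-327958 + U(-535, 468))/(-324344 + 271900) = (-327958 - 1*468)/(-324344 + 271900) = (-327958 - 468)/(-52444) = -328426*(-1/52444) = 23459/3746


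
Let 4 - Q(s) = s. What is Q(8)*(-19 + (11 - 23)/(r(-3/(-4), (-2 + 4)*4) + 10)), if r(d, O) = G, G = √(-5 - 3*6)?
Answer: 3276/41 - 16*I*√23/41 ≈ 79.902 - 1.8715*I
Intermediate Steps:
Q(s) = 4 - s
G = I*√23 (G = √(-5 - 18) = √(-23) = I*√23 ≈ 4.7958*I)
r(d, O) = I*√23
Q(8)*(-19 + (11 - 23)/(r(-3/(-4), (-2 + 4)*4) + 10)) = (4 - 1*8)*(-19 + (11 - 23)/(I*√23 + 10)) = (4 - 8)*(-19 - 12/(10 + I*√23)) = -4*(-19 - 12/(10 + I*√23)) = 76 + 48/(10 + I*√23)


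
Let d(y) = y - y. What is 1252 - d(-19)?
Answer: 1252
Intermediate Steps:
d(y) = 0
1252 - d(-19) = 1252 - 1*0 = 1252 + 0 = 1252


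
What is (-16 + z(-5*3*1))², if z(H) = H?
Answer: 961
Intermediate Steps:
(-16 + z(-5*3*1))² = (-16 - 5*3*1)² = (-16 - 15*1)² = (-16 - 15)² = (-31)² = 961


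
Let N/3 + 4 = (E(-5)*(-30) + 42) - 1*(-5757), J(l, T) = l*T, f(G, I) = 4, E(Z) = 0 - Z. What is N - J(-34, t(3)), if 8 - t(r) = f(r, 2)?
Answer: 17071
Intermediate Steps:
E(Z) = -Z
t(r) = 4 (t(r) = 8 - 1*4 = 8 - 4 = 4)
J(l, T) = T*l
N = 16935 (N = -12 + 3*((-1*(-5)*(-30) + 42) - 1*(-5757)) = -12 + 3*((5*(-30) + 42) + 5757) = -12 + 3*((-150 + 42) + 5757) = -12 + 3*(-108 + 5757) = -12 + 3*5649 = -12 + 16947 = 16935)
N - J(-34, t(3)) = 16935 - 4*(-34) = 16935 - 1*(-136) = 16935 + 136 = 17071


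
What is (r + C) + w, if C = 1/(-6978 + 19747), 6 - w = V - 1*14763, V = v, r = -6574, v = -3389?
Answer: 147916097/12769 ≈ 11584.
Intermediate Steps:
V = -3389
w = 18158 (w = 6 - (-3389 - 1*14763) = 6 - (-3389 - 14763) = 6 - 1*(-18152) = 6 + 18152 = 18158)
C = 1/12769 ≈ 7.8315e-5
(r + C) + w = (-6574 + 1/12769) + 18158 = -83943405/12769 + 18158 = 147916097/12769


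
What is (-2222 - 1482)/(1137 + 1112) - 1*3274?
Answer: -7366930/2249 ≈ -3275.6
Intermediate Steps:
(-2222 - 1482)/(1137 + 1112) - 1*3274 = -3704/2249 - 3274 = -7366930/2249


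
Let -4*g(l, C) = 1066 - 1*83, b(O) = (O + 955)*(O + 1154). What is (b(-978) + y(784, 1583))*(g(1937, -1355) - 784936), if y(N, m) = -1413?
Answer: 17151510147/4 ≈ 4.2879e+9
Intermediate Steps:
b(O) = (955 + O)*(1154 + O)
g(l, C) = -983/4 (g(l, C) = -(1066 - 1*83)/4 = -(1066 - 83)/4 = -¼*983 = -983/4)
(b(-978) + y(784, 1583))*(g(1937, -1355) - 784936) = ((1102070 + (-978)² + 2109*(-978)) - 1413)*(-983/4 - 784936) = ((1102070 + 956484 - 2062602) - 1413)*(-3140727/4) = (-4048 - 1413)*(-3140727/4) = -5461*(-3140727/4) = 17151510147/4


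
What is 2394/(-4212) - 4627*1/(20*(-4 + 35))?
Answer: -582589/72540 ≈ -8.0313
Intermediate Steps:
2394/(-4212) - 4627*1/(20*(-4 + 35)) = 2394*(-1/4212) - 4627/(31*20) = -133/234 - 4627/620 = -582589/72540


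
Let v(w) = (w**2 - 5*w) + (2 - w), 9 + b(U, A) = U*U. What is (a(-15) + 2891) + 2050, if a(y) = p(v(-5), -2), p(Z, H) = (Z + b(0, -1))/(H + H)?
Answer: 4929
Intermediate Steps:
b(U, A) = -9 + U**2 (b(U, A) = -9 + U*U = -9 + U**2)
v(w) = 2 + w**2 - 6*w
p(Z, H) = (-9 + Z)/(2*H) (p(Z, H) = (Z + (-9 + 0**2))/(H + H) = (Z + (-9 + 0))/((2*H)) = (Z - 9)*(1/(2*H)) = (-9 + Z)*(1/(2*H)) = (-9 + Z)/(2*H))
a(y) = -12 (a(y) = (1/2)*(-9 + (2 + (-5)**2 - 6*(-5)))/(-2) = (1/2)*(-1/2)*(-9 + (2 + 25 + 30)) = (1/2)*(-1/2)*(-9 + 57) = (1/2)*(-1/2)*48 = -12)
(a(-15) + 2891) + 2050 = (-12 + 2891) + 2050 = 2879 + 2050 = 4929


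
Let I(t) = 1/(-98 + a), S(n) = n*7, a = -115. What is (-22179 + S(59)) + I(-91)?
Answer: -4636159/213 ≈ -21766.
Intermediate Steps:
S(n) = 7*n
I(t) = -1/213 (I(t) = 1/(-98 - 115) = 1/(-213) = -1/213)
(-22179 + S(59)) + I(-91) = (-22179 + 7*59) - 1/213 = (-22179 + 413) - 1/213 = -21766 - 1/213 = -4636159/213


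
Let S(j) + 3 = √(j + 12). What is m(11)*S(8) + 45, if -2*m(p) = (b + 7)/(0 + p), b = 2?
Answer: 1017/22 - 9*√5/11 ≈ 44.398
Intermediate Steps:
S(j) = -3 + √(12 + j) (S(j) = -3 + √(j + 12) = -3 + √(12 + j))
m(p) = -9/(2*p) (m(p) = -(2 + 7)/(2*(0 + p)) = -9/(2*p))
m(11)*S(8) + 45 = (-9/2/11)*(-3 + √(12 + 8)) + 45 = (-9/2*1/11)*(-3 + √20) + 45 = -9*(-3 + 2*√5)/22 + 45 = (27/22 - 9*√5/11) + 45 = 1017/22 - 9*√5/11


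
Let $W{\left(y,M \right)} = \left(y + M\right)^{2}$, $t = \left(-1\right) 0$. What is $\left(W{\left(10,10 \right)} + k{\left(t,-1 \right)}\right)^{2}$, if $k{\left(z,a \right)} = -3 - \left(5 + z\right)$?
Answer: $153664$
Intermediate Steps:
$t = 0$
$k{\left(z,a \right)} = -8 - z$ ($k{\left(z,a \right)} = -3 - \left(5 + z\right) = -8 - z$)
$W{\left(y,M \right)} = \left(M + y\right)^{2}$
$\left(W{\left(10,10 \right)} + k{\left(t,-1 \right)}\right)^{2} = \left(\left(10 + 10\right)^{2} - 8\right)^{2} = \left(20^{2} + \left(-8 + 0\right)\right)^{2} = \left(400 - 8\right)^{2} = 392^{2} = 153664$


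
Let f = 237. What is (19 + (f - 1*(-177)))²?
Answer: 187489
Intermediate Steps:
(19 + (f - 1*(-177)))² = (19 + (237 - 1*(-177)))² = (19 + (237 + 177))² = (19 + 414)² = 433² = 187489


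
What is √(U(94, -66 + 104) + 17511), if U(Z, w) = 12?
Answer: 3*√1947 ≈ 132.37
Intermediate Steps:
√(U(94, -66 + 104) + 17511) = √(12 + 17511) = √17523 = 3*√1947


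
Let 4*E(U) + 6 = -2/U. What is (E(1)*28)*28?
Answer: -1568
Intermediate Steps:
E(U) = -3/2 - 1/(2*U) (E(U) = -3/2 + (-2/U)/4 = -3/2 - 1/(2*U))
(E(1)*28)*28 = (((1/2)*(-1 - 3*1)/1)*28)*28 = (((1/2)*1*(-1 - 3))*28)*28 = (((1/2)*1*(-4))*28)*28 = -2*28*28 = -56*28 = -1568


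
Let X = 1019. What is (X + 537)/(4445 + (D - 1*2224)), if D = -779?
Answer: 778/721 ≈ 1.0791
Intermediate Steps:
(X + 537)/(4445 + (D - 1*2224)) = (1019 + 537)/(4445 + (-779 - 1*2224)) = 1556/(4445 + (-779 - 2224)) = 1556/(4445 - 3003) = 1556/1442 = 1556*(1/1442) = 778/721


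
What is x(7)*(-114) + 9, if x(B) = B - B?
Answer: 9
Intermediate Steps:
x(B) = 0
x(7)*(-114) + 9 = 0*(-114) + 9 = 0 + 9 = 9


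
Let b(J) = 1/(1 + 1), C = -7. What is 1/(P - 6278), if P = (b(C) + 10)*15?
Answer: -2/12241 ≈ -0.00016339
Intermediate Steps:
b(J) = ½ (b(J) = 1/2 = ½)
P = 315/2 (P = (½ + 10)*15 = (21/2)*15 = 315/2 ≈ 157.50)
1/(P - 6278) = 1/(315/2 - 6278) = 1/(-12241/2) = -2/12241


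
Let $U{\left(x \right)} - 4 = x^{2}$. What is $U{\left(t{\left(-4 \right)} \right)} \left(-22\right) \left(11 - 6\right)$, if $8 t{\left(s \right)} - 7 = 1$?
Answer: $-550$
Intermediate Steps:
$t{\left(s \right)} = 1$ ($t{\left(s \right)} = \frac{7}{8} + \frac{1}{8} \cdot 1 = \frac{7}{8} + \frac{1}{8} = 1$)
$U{\left(x \right)} = 4 + x^{2}$
$U{\left(t{\left(-4 \right)} \right)} \left(-22\right) \left(11 - 6\right) = \left(4 + 1^{2}\right) \left(-22\right) \left(11 - 6\right) = \left(4 + 1\right) \left(-22\right) \left(11 - 6\right) = 5 \left(-22\right) 5 = \left(-110\right) 5 = -550$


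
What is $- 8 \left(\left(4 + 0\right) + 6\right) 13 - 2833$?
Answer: $-3873$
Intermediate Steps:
$- 8 \left(\left(4 + 0\right) + 6\right) 13 - 2833 = - 8 \left(4 + 6\right) 13 - 2833 = \left(-8\right) 10 \cdot 13 - 2833 = \left(-80\right) 13 - 2833 = -1040 - 2833 = -3873$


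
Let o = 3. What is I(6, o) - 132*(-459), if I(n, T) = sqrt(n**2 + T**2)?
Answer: 60588 + 3*sqrt(5) ≈ 60595.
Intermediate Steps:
I(n, T) = sqrt(T**2 + n**2)
I(6, o) - 132*(-459) = sqrt(3**2 + 6**2) - 132*(-459) = sqrt(9 + 36) + 60588 = sqrt(45) + 60588 = 3*sqrt(5) + 60588 = 60588 + 3*sqrt(5)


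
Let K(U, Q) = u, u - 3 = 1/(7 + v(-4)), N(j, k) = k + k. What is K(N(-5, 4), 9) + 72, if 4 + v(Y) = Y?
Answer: 74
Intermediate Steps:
v(Y) = -4 + Y
N(j, k) = 2*k
u = 2 (u = 3 + 1/(7 + (-4 - 4)) = 3 + 1/(7 - 8) = 3 + 1/(-1) = 3 - 1 = 2)
K(U, Q) = 2
K(N(-5, 4), 9) + 72 = 2 + 72 = 74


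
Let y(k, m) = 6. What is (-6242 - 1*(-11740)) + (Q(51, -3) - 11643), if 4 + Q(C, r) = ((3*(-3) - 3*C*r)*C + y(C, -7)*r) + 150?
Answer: 16933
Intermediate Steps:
Q(C, r) = 146 + 6*r + C*(-9 - 3*C*r) (Q(C, r) = -4 + (((3*(-3) - 3*C*r)*C + 6*r) + 150) = -4 + (((-9 - 3*C*r)*C + 6*r) + 150) = -4 + ((C*(-9 - 3*C*r) + 6*r) + 150) = -4 + ((6*r + C*(-9 - 3*C*r)) + 150) = -4 + (150 + 6*r + C*(-9 - 3*C*r)) = 146 + 6*r + C*(-9 - 3*C*r))
(-6242 - 1*(-11740)) + (Q(51, -3) - 11643) = (-6242 - 1*(-11740)) + ((146 - 9*51 + 6*(-3) - 3*(-3)*51²) - 11643) = (-6242 + 11740) + ((146 - 459 - 18 - 3*(-3)*2601) - 11643) = 5498 + ((146 - 459 - 18 + 23409) - 11643) = 5498 + (23078 - 11643) = 5498 + 11435 = 16933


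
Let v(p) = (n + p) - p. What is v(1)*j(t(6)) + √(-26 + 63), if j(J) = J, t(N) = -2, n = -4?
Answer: 8 + √37 ≈ 14.083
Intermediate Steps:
v(p) = -4 (v(p) = (-4 + p) - p = -4)
v(1)*j(t(6)) + √(-26 + 63) = -4*(-2) + √(-26 + 63) = 8 + √37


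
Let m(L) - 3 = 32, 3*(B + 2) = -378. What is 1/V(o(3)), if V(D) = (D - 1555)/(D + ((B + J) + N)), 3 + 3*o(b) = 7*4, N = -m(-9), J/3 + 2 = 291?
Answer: -2137/4640 ≈ -0.46056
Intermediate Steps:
B = -128 (B = -2 + (⅓)*(-378) = -2 - 126 = -128)
J = 867 (J = -6 + 3*291 = -6 + 873 = 867)
m(L) = 35 (m(L) = 3 + 32 = 35)
N = -35 (N = -1*35 = -35)
o(b) = 25/3 (o(b) = -1 + (7*4)/3 = -1 + (⅓)*28 = -1 + 28/3 = 25/3)
V(D) = (-1555 + D)/(704 + D) (V(D) = (D - 1555)/(D + ((-128 + 867) - 35)) = (-1555 + D)/(D + (739 - 35)) = (-1555 + D)/(D + 704) = (-1555 + D)/(704 + D))
1/V(o(3)) = 1/((-1555 + 25/3)/(704 + 25/3)) = 1/(-4640/3/(2137/3)) = 1/((3/2137)*(-4640/3)) = 1/(-4640/2137) = -2137/4640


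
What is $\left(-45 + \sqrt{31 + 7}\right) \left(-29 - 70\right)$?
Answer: $4455 - 99 \sqrt{38} \approx 3844.7$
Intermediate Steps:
$\left(-45 + \sqrt{31 + 7}\right) \left(-29 - 70\right) = \left(-45 + \sqrt{38}\right) \left(-29 - 70\right) = \left(-45 + \sqrt{38}\right) \left(-99\right) = 4455 - 99 \sqrt{38}$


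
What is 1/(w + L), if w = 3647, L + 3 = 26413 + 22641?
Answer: 1/52698 ≈ 1.8976e-5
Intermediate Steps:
L = 49051 (L = -3 + (26413 + 22641) = -3 + 49054 = 49051)
1/(w + L) = 1/(3647 + 49051) = 1/52698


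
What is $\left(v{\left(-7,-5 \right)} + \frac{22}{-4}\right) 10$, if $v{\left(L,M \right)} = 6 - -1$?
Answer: $15$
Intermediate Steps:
$v{\left(L,M \right)} = 7$ ($v{\left(L,M \right)} = 6 + 1 = 7$)
$\left(v{\left(-7,-5 \right)} + \frac{22}{-4}\right) 10 = \left(7 + \frac{22}{-4}\right) 10 = \left(7 + 22 \left(- \frac{1}{4}\right)\right) 10 = \left(7 - \frac{11}{2}\right) 10 = \frac{3}{2} \cdot 10 = 15$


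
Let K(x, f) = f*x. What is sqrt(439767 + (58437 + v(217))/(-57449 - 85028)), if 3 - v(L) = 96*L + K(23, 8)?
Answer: sqrt(30889726199455)/8381 ≈ 663.15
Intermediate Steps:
v(L) = -181 - 96*L (v(L) = 3 - (96*L + 8*23) = 3 - (96*L + 184) = 3 - (184 + 96*L) = 3 + (-184 - 96*L) = -181 - 96*L)
sqrt(439767 + (58437 + v(217))/(-57449 - 85028)) = sqrt(439767 + (58437 + (-181 - 96*217))/(-57449 - 85028)) = sqrt(439767 + (58437 + (-181 - 20832))/(-142477)) = sqrt(439767 + (58437 - 21013)*(-1/142477)) = sqrt(439767 + 37424*(-1/142477)) = sqrt(439767 - 37424/142477) = sqrt(62656645435/142477) = sqrt(30889726199455)/8381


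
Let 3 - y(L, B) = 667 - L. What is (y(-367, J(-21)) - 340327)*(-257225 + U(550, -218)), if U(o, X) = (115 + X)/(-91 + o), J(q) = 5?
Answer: 13434300887108/153 ≈ 8.7806e+10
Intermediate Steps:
y(L, B) = -664 + L (y(L, B) = 3 - (667 - L) = 3 + (-667 + L) = -664 + L)
U(o, X) = (115 + X)/(-91 + o)
(y(-367, J(-21)) - 340327)*(-257225 + U(550, -218)) = ((-664 - 367) - 340327)*(-257225 + (115 - 218)/(-91 + 550)) = (-1031 - 340327)*(-257225 - 103/459) = -341358*(-257225 + (1/459)*(-103)) = -341358*(-257225 - 103/459) = -341358*(-118066378/459) = 13434300887108/153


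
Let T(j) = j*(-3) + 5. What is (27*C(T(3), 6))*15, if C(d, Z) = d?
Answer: -1620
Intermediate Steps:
T(j) = 5 - 3*j (T(j) = -3*j + 5 = 5 - 3*j)
(27*C(T(3), 6))*15 = (27*(5 - 3*3))*15 = (27*(5 - 9))*15 = (27*(-4))*15 = -108*15 = -1620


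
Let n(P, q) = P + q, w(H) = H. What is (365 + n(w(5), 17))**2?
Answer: 149769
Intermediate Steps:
(365 + n(w(5), 17))**2 = (365 + (5 + 17))**2 = (365 + 22)**2 = 387**2 = 149769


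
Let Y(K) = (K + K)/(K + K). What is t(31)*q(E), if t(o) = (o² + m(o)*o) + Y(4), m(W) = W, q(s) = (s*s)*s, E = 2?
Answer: 15384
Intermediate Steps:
Y(K) = 1 (Y(K) = (2*K)/((2*K)) = (2*K)*(1/(2*K)) = 1)
q(s) = s³ (q(s) = s²*s = s³)
t(o) = 1 + 2*o² (t(o) = (o² + o*o) + 1 = (o² + o²) + 1 = 2*o² + 1 = 1 + 2*o²)
t(31)*q(E) = (1 + 2*31²)*2³ = (1 + 2*961)*8 = (1 + 1922)*8 = 1923*8 = 15384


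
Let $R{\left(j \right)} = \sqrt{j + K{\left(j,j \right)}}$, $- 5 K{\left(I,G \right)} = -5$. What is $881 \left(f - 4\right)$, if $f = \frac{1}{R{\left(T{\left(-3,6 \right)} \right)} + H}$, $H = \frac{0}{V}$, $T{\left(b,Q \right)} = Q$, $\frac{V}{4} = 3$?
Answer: $-3524 + \frac{881 \sqrt{7}}{7} \approx -3191.0$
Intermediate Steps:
$V = 12$ ($V = 4 \cdot 3 = 12$)
$K{\left(I,G \right)} = 1$ ($K{\left(I,G \right)} = \left(- \frac{1}{5}\right) \left(-5\right) = 1$)
$R{\left(j \right)} = \sqrt{1 + j}$ ($R{\left(j \right)} = \sqrt{j + 1} = \sqrt{1 + j}$)
$H = 0$ ($H = \frac{0}{12} = 0 \cdot \frac{1}{12} = 0$)
$f = \frac{\sqrt{7}}{7}$ ($f = \frac{1}{\sqrt{1 + 6} + 0} = \frac{1}{\sqrt{7} + 0} = \frac{1}{\sqrt{7}} = \frac{\sqrt{7}}{7} \approx 0.37796$)
$881 \left(f - 4\right) = 881 \left(\frac{\sqrt{7}}{7} - 4\right) = 881 \left(-4 + \frac{\sqrt{7}}{7}\right) = -3524 + \frac{881 \sqrt{7}}{7}$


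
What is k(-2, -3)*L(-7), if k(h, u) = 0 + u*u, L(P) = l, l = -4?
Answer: -36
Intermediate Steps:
L(P) = -4
k(h, u) = u**2 (k(h, u) = 0 + u**2 = u**2)
k(-2, -3)*L(-7) = (-3)**2*(-4) = 9*(-4) = -36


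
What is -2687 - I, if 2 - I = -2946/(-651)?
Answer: -582531/217 ≈ -2684.5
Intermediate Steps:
I = -548/217 (I = 2 - (-2946)/(-651) = 2 - (-2946)*(-1)/651 = 2 - 1*982/217 = 2 - 982/217 = -548/217 ≈ -2.5253)
-2687 - I = -2687 - 1*(-548/217) = -2687 + 548/217 = -582531/217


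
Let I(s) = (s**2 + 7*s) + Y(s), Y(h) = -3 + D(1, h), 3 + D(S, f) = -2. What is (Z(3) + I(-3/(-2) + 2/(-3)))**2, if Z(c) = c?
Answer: 3025/1296 ≈ 2.3341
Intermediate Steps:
D(S, f) = -5 (D(S, f) = -3 - 2 = -5)
Y(h) = -8 (Y(h) = -3 - 5 = -8)
I(s) = -8 + s**2 + 7*s (I(s) = (s**2 + 7*s) - 8 = -8 + s**2 + 7*s)
(Z(3) + I(-3/(-2) + 2/(-3)))**2 = (3 + (-8 + (-3/(-2) + 2/(-3))**2 + 7*(-3/(-2) + 2/(-3))))**2 = (3 + (-8 + (-3*(-1/2) + 2*(-1/3))**2 + 7*(-3*(-1/2) + 2*(-1/3))))**2 = (3 + (-8 + (3/2 - 2/3)**2 + 7*(3/2 - 2/3)))**2 = (3 + (-8 + (5/6)**2 + 7*(5/6)))**2 = (3 + (-8 + 25/36 + 35/6))**2 = (3 - 53/36)**2 = (55/36)**2 = 3025/1296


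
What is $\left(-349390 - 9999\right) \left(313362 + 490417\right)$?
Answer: $-288869331031$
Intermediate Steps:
$\left(-349390 - 9999\right) \left(313362 + 490417\right) = \left(-359389\right) 803779 = -288869331031$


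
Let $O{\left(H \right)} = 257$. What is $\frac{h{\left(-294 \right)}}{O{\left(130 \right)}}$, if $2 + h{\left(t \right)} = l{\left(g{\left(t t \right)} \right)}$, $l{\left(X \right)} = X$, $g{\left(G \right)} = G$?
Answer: $\frac{86434}{257} \approx 336.32$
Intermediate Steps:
$h{\left(t \right)} = -2 + t^{2}$ ($h{\left(t \right)} = -2 + t t = -2 + t^{2}$)
$\frac{h{\left(-294 \right)}}{O{\left(130 \right)}} = \frac{-2 + \left(-294\right)^{2}}{257} = \left(-2 + 86436\right) \frac{1}{257} = 86434 \cdot \frac{1}{257} = \frac{86434}{257}$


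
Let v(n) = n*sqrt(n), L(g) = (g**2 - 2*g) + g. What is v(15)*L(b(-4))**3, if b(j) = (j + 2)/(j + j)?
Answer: -405*sqrt(15)/4096 ≈ -0.38295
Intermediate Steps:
b(j) = (2 + j)/(2*j) (b(j) = (2 + j)/((2*j)) = (2 + j)*(1/(2*j)) = (2 + j)/(2*j))
L(g) = g**2 - g
v(n) = n**(3/2)
v(15)*L(b(-4))**3 = 15**(3/2)*(((1/2)*(2 - 4)/(-4))*(-1 + (1/2)*(2 - 4)/(-4)))**3 = (15*sqrt(15))*(((1/2)*(-1/4)*(-2))*(-1 + (1/2)*(-1/4)*(-2)))**3 = (15*sqrt(15))*((-1 + 1/4)/4)**3 = (15*sqrt(15))*((1/4)*(-3/4))**3 = (15*sqrt(15))*(-3/16)**3 = (15*sqrt(15))*(-27/4096) = -405*sqrt(15)/4096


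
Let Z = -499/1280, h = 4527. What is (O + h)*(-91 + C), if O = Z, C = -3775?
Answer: -11199919913/640 ≈ -1.7500e+7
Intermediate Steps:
Z = -499/1280 (Z = -499*1/1280 = -499/1280 ≈ -0.38984)
O = -499/1280 ≈ -0.38984
(O + h)*(-91 + C) = (-499/1280 + 4527)*(-91 - 3775) = (5794061/1280)*(-3866) = -11199919913/640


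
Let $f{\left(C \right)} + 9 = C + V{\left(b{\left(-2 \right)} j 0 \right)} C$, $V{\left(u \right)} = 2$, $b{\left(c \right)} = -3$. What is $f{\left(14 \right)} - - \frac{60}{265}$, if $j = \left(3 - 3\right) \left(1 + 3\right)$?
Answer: $\frac{1761}{53} \approx 33.226$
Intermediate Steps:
$j = 0$ ($j = 0 \cdot 4 = 0$)
$f{\left(C \right)} = -9 + 3 C$ ($f{\left(C \right)} = -9 + \left(C + 2 C\right) = -9 + 3 C$)
$f{\left(14 \right)} - - \frac{60}{265} = \left(-9 + 3 \cdot 14\right) - - \frac{60}{265} = \left(-9 + 42\right) - \left(-60\right) \frac{1}{265} = 33 - - \frac{12}{53} = 33 + \frac{12}{53} = \frac{1761}{53}$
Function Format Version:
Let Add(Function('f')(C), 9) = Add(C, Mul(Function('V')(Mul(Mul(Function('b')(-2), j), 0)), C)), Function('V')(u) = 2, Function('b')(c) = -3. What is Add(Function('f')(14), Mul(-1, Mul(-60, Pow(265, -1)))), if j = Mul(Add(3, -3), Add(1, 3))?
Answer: Rational(1761, 53) ≈ 33.226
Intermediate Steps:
j = 0 (j = Mul(0, 4) = 0)
Function('f')(C) = Add(-9, Mul(3, C)) (Function('f')(C) = Add(-9, Add(C, Mul(2, C))) = Add(-9, Mul(3, C)))
Add(Function('f')(14), Mul(-1, Mul(-60, Pow(265, -1)))) = Add(Add(-9, Mul(3, 14)), Mul(-1, Mul(-60, Pow(265, -1)))) = Add(Add(-9, 42), Mul(-1, Mul(-60, Rational(1, 265)))) = Add(33, Mul(-1, Rational(-12, 53))) = Add(33, Rational(12, 53)) = Rational(1761, 53)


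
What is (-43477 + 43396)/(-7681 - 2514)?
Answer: 81/10195 ≈ 0.0079451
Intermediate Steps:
(-43477 + 43396)/(-7681 - 2514) = -81/(-10195) = -81*(-1/10195) = 81/10195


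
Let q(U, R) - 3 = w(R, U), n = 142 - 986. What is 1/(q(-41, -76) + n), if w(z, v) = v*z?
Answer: 1/2275 ≈ 0.00043956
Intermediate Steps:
n = -844
q(U, R) = 3 + R*U (q(U, R) = 3 + U*R = 3 + R*U)
1/(q(-41, -76) + n) = 1/((3 - 76*(-41)) - 844) = 1/((3 + 3116) - 844) = 1/(3119 - 844) = 1/2275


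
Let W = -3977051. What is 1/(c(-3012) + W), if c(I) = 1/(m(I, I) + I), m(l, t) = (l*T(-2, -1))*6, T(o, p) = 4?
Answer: -75300/299471940301 ≈ -2.5144e-7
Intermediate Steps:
m(l, t) = 24*l (m(l, t) = (l*4)*6 = (4*l)*6 = 24*l)
c(I) = 1/(25*I) (c(I) = 1/(24*I + I) = 1/(25*I))
1/(c(-3012) + W) = 1/((1/25)/(-3012) - 3977051) = 1/((1/25)*(-1/3012) - 3977051) = 1/(-1/75300 - 3977051) = 1/(-299471940301/75300) = -75300/299471940301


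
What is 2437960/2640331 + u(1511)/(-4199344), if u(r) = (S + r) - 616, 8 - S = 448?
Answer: 10236631347635/11087658142864 ≈ 0.92325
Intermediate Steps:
S = -440 (S = 8 - 1*448 = 8 - 448 = -440)
u(r) = -1056 + r (u(r) = (-440 + r) - 616 = -1056 + r)
2437960/2640331 + u(1511)/(-4199344) = 2437960/2640331 + (-1056 + 1511)/(-4199344) = 2437960*(1/2640331) + 455*(-1/4199344) = 2437960/2640331 - 455/4199344 = 10236631347635/11087658142864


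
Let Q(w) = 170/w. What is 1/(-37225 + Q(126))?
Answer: -63/2345090 ≈ -2.6865e-5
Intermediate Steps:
1/(-37225 + Q(126)) = 1/(-37225 + 170/126) = 1/(-37225 + 170*(1/126)) = 1/(-37225 + 85/63) = 1/(-2345090/63) = -63/2345090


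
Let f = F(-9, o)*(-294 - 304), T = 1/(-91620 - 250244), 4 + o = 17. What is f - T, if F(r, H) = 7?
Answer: -1431042703/341864 ≈ -4186.0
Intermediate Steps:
o = 13 (o = -4 + 17 = 13)
T = -1/341864 (T = 1/(-341864) = -1/341864 ≈ -2.9251e-6)
f = -4186 (f = 7*(-294 - 304) = 7*(-598) = -4186)
f - T = -4186 - 1*(-1/341864) = -4186 + 1/341864 = -1431042703/341864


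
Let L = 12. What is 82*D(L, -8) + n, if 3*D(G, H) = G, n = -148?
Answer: 180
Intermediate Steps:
D(G, H) = G/3
82*D(L, -8) + n = 82*((⅓)*12) - 148 = 82*4 - 148 = 328 - 148 = 180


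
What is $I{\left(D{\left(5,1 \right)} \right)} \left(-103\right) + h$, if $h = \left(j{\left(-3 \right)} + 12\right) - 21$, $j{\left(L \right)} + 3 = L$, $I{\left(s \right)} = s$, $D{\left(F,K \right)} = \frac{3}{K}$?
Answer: $-324$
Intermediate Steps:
$j{\left(L \right)} = -3 + L$
$h = -15$ ($h = \left(\left(-3 - 3\right) + 12\right) - 21 = \left(-6 + 12\right) - 21 = 6 - 21 = -15$)
$I{\left(D{\left(5,1 \right)} \right)} \left(-103\right) + h = \frac{3}{1} \left(-103\right) - 15 = 3 \cdot 1 \left(-103\right) - 15 = 3 \left(-103\right) - 15 = -309 - 15 = -324$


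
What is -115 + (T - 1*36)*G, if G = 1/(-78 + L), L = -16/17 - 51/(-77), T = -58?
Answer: -11660659/102467 ≈ -113.80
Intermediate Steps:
L = -365/1309 (L = -16*1/17 - 51*(-1/77) = -16/17 + 51/77 = -365/1309 ≈ -0.27884)
G = -1309/102467 (G = 1/(-78 - 365/1309) = 1/(-102467/1309) = -1309/102467 ≈ -0.012775)
-115 + (T - 1*36)*G = -115 + (-58 - 1*36)*(-1309/102467) = -115 + (-58 - 36)*(-1309/102467) = -115 - 94*(-1309/102467) = -115 + 123046/102467 = -11660659/102467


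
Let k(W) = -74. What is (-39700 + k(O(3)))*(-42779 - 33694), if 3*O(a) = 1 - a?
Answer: 3041637102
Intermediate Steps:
O(a) = 1/3 - a/3 (O(a) = (1 - a)/3 = 1/3 - a/3)
(-39700 + k(O(3)))*(-42779 - 33694) = (-39700 - 74)*(-42779 - 33694) = -39774*(-76473) = 3041637102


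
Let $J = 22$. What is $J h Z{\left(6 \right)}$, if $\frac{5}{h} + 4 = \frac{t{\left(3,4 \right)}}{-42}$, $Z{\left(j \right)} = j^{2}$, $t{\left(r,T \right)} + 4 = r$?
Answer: $- \frac{166320}{167} \approx -995.93$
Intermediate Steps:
$t{\left(r,T \right)} = -4 + r$
$h = - \frac{210}{167}$ ($h = \frac{5}{-4 + \frac{-4 + 3}{-42}} = \frac{5}{-4 - - \frac{1}{42}} = \frac{5}{-4 + \frac{1}{42}} = \frac{5}{- \frac{167}{42}} = 5 \left(- \frac{42}{167}\right) = - \frac{210}{167} \approx -1.2575$)
$J h Z{\left(6 \right)} = 22 \left(- \frac{210}{167}\right) 6^{2} = \left(- \frac{4620}{167}\right) 36 = - \frac{166320}{167}$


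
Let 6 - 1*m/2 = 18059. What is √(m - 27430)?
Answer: 76*I*√11 ≈ 252.06*I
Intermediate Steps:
m = -36106 (m = 12 - 2*18059 = 12 - 36118 = -36106)
√(m - 27430) = √(-36106 - 27430) = √(-63536) = 76*I*√11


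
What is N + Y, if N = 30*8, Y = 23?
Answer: 263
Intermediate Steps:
N = 240
N + Y = 240 + 23 = 263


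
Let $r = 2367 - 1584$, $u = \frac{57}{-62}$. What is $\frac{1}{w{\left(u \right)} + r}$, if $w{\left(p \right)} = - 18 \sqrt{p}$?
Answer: $\frac{899}{704259} + \frac{i \sqrt{3534}}{2112777} \approx 0.0012765 + 2.8137 \cdot 10^{-5} i$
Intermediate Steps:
$u = - \frac{57}{62}$ ($u = 57 \left(- \frac{1}{62}\right) = - \frac{57}{62} \approx -0.91935$)
$r = 783$ ($r = 2367 - 1584 = 783$)
$\frac{1}{w{\left(u \right)} + r} = \frac{1}{- 18 \sqrt{- \frac{57}{62}} + 783} = \frac{1}{- 18 \frac{i \sqrt{3534}}{62} + 783} = \frac{1}{- \frac{9 i \sqrt{3534}}{31} + 783} = \frac{1}{783 - \frac{9 i \sqrt{3534}}{31}}$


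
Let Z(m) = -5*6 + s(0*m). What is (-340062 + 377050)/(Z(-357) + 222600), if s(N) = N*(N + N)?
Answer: 18494/111285 ≈ 0.16619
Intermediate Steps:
s(N) = 2*N² (s(N) = N*(2*N) = 2*N²)
Z(m) = -30 (Z(m) = -5*6 + 2*(0*m)² = -30 + 2*0² = -30 + 2*0 = -30 + 0 = -30)
(-340062 + 377050)/(Z(-357) + 222600) = (-340062 + 377050)/(-30 + 222600) = 36988/222570 = 36988*(1/222570) = 18494/111285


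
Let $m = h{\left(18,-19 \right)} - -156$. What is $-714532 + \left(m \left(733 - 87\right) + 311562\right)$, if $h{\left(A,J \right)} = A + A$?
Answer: $-278938$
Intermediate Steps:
$h{\left(A,J \right)} = 2 A$
$m = 192$ ($m = 2 \cdot 18 - -156 = 36 + 156 = 192$)
$-714532 + \left(m \left(733 - 87\right) + 311562\right) = -714532 + \left(192 \left(733 - 87\right) + 311562\right) = -714532 + \left(192 \cdot 646 + 311562\right) = -714532 + \left(124032 + 311562\right) = -714532 + 435594 = -278938$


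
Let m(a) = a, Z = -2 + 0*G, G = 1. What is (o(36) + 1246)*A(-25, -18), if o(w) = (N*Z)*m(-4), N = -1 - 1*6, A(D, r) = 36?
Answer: 42840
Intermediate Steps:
N = -7 (N = -1 - 6 = -7)
Z = -2 (Z = -2 + 0*1 = -2 + 0 = -2)
o(w) = -56 (o(w) = -7*(-2)*(-4) = 14*(-4) = -56)
(o(36) + 1246)*A(-25, -18) = (-56 + 1246)*36 = 1190*36 = 42840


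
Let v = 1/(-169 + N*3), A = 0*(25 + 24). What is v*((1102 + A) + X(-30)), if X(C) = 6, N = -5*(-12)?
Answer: 1108/11 ≈ 100.73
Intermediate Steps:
N = 60
A = 0 (A = 0*49 = 0)
v = 1/11 (v = 1/(-169 + 60*3) = 1/(-169 + 180) = 1/11 ≈ 0.090909)
v*((1102 + A) + X(-30)) = ((1102 + 0) + 6)/11 = (1102 + 6)/11 = (1/11)*1108 = 1108/11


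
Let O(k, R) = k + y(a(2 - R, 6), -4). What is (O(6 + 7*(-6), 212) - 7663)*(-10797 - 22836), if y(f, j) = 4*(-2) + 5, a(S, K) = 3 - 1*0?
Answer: 259041366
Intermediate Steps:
a(S, K) = 3 (a(S, K) = 3 + 0 = 3)
y(f, j) = -3 (y(f, j) = -8 + 5 = -3)
O(k, R) = -3 + k (O(k, R) = k - 3 = -3 + k)
(O(6 + 7*(-6), 212) - 7663)*(-10797 - 22836) = ((-3 + (6 + 7*(-6))) - 7663)*(-10797 - 22836) = ((-3 + (6 - 42)) - 7663)*(-33633) = ((-3 - 36) - 7663)*(-33633) = (-39 - 7663)*(-33633) = -7702*(-33633) = 259041366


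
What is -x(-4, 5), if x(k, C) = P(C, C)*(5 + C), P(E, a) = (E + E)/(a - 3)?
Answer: -50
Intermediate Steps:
P(E, a) = 2*E/(-3 + a) (P(E, a) = (2*E)/(-3 + a) = 2*E/(-3 + a))
x(k, C) = 2*C*(5 + C)/(-3 + C) (x(k, C) = (2*C/(-3 + C))*(5 + C) = 2*C*(5 + C)/(-3 + C))
-x(-4, 5) = -2*5*(5 + 5)/(-3 + 5) = -2*5*10/2 = -1*50 = -50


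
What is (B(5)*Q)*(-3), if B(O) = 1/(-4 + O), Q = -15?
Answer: 45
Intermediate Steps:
(B(5)*Q)*(-3) = (-15/(-4 + 5))*(-3) = (-15/1)*(-3) = (1*(-15))*(-3) = -15*(-3) = 45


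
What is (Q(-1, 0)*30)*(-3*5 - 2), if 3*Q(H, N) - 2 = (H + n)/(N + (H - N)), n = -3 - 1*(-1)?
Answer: -850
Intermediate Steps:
n = -2 (n = -3 + 1 = -2)
Q(H, N) = 2/3 + (-2 + H)/(3*H) (Q(H, N) = 2/3 + ((H - 2)/(N + (H - N)))/3 = 2/3 + ((-2 + H)/H)/3 = 2/3 + (-2 + H)/(3*H))
(Q(-1, 0)*30)*(-3*5 - 2) = (((-2/3 - 1)/(-1))*30)*(-3*5 - 2) = (-1*(-5/3)*30)*(-15 - 2) = ((5/3)*30)*(-17) = 50*(-17) = -850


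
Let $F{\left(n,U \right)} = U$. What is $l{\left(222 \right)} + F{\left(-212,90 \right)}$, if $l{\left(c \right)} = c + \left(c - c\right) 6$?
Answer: $312$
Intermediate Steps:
$l{\left(c \right)} = c$ ($l{\left(c \right)} = c + 0 \cdot 6 = c + 0 = c$)
$l{\left(222 \right)} + F{\left(-212,90 \right)} = 222 + 90 = 312$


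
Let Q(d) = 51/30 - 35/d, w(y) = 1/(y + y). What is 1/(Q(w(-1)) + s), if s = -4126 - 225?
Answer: -10/42793 ≈ -0.00023368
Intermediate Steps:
w(y) = 1/(2*y)
Q(d) = 17/10 - 35/d (Q(d) = 51*(1/30) - 35/d = 17/10 - 35/d)
s = -4351
1/(Q(w(-1)) + s) = 1/((17/10 - 35/((½)/(-1))) - 4351) = 1/((17/10 - 35/((½)*(-1))) - 4351) = 1/((17/10 - 35/(-½)) - 4351) = 1/((17/10 - 35*(-2)) - 4351) = 1/((17/10 + 70) - 4351) = 1/(717/10 - 4351) = 1/(-42793/10) = -10/42793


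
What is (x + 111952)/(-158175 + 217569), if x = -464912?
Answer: -176480/29697 ≈ -5.9427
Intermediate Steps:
(x + 111952)/(-158175 + 217569) = (-464912 + 111952)/(-158175 + 217569) = -352960/59394 = -352960*1/59394 = -176480/29697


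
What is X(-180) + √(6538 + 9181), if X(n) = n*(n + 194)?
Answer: -2520 + √15719 ≈ -2394.6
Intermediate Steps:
X(n) = n*(194 + n)
X(-180) + √(6538 + 9181) = -180*(194 - 180) + √(6538 + 9181) = -180*14 + √15719 = -2520 + √15719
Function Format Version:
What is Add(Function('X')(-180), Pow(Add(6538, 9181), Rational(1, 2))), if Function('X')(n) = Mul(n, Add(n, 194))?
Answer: Add(-2520, Pow(15719, Rational(1, 2))) ≈ -2394.6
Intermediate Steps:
Function('X')(n) = Mul(n, Add(194, n))
Add(Function('X')(-180), Pow(Add(6538, 9181), Rational(1, 2))) = Add(Mul(-180, Add(194, -180)), Pow(Add(6538, 9181), Rational(1, 2))) = Add(Mul(-180, 14), Pow(15719, Rational(1, 2))) = Add(-2520, Pow(15719, Rational(1, 2)))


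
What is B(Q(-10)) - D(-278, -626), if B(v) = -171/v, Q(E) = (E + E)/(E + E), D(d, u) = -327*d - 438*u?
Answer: -365265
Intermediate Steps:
D(d, u) = -438*u - 327*d
Q(E) = 1 (Q(E) = (2*E)/((2*E)) = (2*E)*(1/(2*E)) = 1)
B(Q(-10)) - D(-278, -626) = -171/1 - (-438*(-626) - 327*(-278)) = -171*1 - (274188 + 90906) = -171 - 1*365094 = -171 - 365094 = -365265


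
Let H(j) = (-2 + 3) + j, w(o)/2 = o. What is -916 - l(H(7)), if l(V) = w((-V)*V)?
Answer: -788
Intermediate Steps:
w(o) = 2*o
H(j) = 1 + j
l(V) = -2*V² (l(V) = 2*((-V)*V) = 2*(-V²) = -2*V²)
-916 - l(H(7)) = -916 - (-2)*(1 + 7)² = -916 - (-2)*8² = -916 - (-2)*64 = -916 - 1*(-128) = -916 + 128 = -788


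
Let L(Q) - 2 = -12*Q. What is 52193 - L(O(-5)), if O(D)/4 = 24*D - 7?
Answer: 46095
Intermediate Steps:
O(D) = -28 + 96*D (O(D) = 4*(24*D - 7) = 4*(-7 + 24*D) = -28 + 96*D)
L(Q) = 2 - 12*Q
52193 - L(O(-5)) = 52193 - (2 - 12*(-28 + 96*(-5))) = 52193 - (2 - 12*(-28 - 480)) = 52193 - (2 - 12*(-508)) = 52193 - (2 + 6096) = 52193 - 1*6098 = 52193 - 6098 = 46095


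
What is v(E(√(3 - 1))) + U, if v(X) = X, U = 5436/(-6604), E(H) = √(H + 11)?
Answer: -1359/1651 + √(11 + √2) ≈ 2.7002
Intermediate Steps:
E(H) = √(11 + H)
U = -1359/1651 (U = 5436*(-1/6604) = -1359/1651 ≈ -0.82314)
v(E(√(3 - 1))) + U = √(11 + √(3 - 1)) - 1359/1651 = √(11 + √2) - 1359/1651 = -1359/1651 + √(11 + √2)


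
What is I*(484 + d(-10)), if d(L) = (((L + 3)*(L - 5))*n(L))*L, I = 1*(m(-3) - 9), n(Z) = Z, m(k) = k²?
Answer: 0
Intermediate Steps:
I = 0 (I = 1*((-3)² - 9) = 1*(9 - 9) = 1*0 = 0)
d(L) = L²*(-5 + L)*(3 + L) (d(L) = (((L + 3)*(L - 5))*L)*L = (((3 + L)*(-5 + L))*L)*L = (((-5 + L)*(3 + L))*L)*L = (L*(-5 + L)*(3 + L))*L = L²*(-5 + L)*(3 + L))
I*(484 + d(-10)) = 0*(484 + (-10)²*(-15 + (-10)² - 2*(-10))) = 0*(484 + 100*(-15 + 100 + 20)) = 0*(484 + 100*105) = 0*(484 + 10500) = 0*10984 = 0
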